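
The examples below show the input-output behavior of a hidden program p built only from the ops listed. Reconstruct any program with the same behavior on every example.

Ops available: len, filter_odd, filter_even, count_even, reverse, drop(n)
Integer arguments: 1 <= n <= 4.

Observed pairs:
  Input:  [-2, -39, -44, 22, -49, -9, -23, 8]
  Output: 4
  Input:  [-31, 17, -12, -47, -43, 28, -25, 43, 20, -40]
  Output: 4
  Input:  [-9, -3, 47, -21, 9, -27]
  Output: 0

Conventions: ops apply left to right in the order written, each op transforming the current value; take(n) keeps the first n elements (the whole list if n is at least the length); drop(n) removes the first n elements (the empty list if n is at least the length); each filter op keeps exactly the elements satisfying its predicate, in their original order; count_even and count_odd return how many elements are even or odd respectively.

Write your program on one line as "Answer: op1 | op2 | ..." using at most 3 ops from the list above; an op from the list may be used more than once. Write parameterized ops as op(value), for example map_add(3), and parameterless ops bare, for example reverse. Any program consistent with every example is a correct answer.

filter_even | len

Check, running the answer program on each example:
  [-2, -39, -44, 22, -49, -9, -23, 8] -> [-2, -44, 22, 8] -> 4
  [-31, 17, -12, -47, -43, 28, -25, 43, 20, -40] -> [-12, 28, 20, -40] -> 4
  [-9, -3, 47, -21, 9, -27] -> [] -> 0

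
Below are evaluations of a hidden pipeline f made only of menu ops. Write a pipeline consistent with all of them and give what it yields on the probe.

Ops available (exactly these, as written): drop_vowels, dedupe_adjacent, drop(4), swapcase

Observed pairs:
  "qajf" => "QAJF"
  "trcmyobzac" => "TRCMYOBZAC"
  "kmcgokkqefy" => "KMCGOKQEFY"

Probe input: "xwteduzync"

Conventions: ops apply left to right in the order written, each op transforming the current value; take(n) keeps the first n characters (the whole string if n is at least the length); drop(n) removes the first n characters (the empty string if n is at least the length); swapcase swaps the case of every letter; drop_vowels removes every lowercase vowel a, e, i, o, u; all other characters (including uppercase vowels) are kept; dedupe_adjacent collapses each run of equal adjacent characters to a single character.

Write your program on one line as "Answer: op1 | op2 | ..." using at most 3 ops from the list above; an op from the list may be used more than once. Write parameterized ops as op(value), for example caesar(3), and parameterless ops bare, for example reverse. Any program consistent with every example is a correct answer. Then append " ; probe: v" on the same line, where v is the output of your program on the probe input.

swapcase | dedupe_adjacent ; probe: "XWTEDUZYNC"

Check, running the answer program on each example:
  "qajf" -> "QAJF" -> "QAJF"
  "trcmyobzac" -> "TRCMYOBZAC" -> "TRCMYOBZAC"
  "kmcgokkqefy" -> "KMCGOKKQEFY" -> "KMCGOKQEFY"
  probe: "xwteduzync" -> "XWTEDUZYNC" -> "XWTEDUZYNC"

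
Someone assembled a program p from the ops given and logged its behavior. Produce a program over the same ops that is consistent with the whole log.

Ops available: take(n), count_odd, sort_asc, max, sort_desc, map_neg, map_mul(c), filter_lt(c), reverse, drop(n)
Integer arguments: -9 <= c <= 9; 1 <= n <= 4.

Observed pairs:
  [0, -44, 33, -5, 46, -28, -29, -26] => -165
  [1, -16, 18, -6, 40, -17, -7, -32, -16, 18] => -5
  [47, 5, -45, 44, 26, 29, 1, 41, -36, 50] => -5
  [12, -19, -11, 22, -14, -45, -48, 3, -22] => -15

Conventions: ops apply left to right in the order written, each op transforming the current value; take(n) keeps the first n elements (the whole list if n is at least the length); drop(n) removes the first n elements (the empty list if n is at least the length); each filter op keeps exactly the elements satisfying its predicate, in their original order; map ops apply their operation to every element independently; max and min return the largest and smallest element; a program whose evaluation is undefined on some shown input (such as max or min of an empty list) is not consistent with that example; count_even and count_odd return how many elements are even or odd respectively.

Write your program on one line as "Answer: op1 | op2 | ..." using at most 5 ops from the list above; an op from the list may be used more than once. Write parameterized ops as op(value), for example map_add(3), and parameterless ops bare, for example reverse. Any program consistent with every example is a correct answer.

map_neg | map_mul(5) | filter_lt(-1) | max

Check, running the answer program on each example:
  [0, -44, 33, -5, 46, -28, -29, -26] -> [0, 44, -33, 5, -46, 28, 29, 26] -> [0, 220, -165, 25, -230, 140, 145, 130] -> [-165, -230] -> -165
  [1, -16, 18, -6, 40, -17, -7, -32, -16, 18] -> [-1, 16, -18, 6, -40, 17, 7, 32, 16, -18] -> [-5, 80, -90, 30, -200, 85, 35, 160, 80, -90] -> [-5, -90, -200, -90] -> -5
  [47, 5, -45, 44, 26, 29, 1, 41, -36, 50] -> [-47, -5, 45, -44, -26, -29, -1, -41, 36, -50] -> [-235, -25, 225, -220, -130, -145, -5, -205, 180, -250] -> [-235, -25, -220, -130, -145, -5, -205, -250] -> -5
  [12, -19, -11, 22, -14, -45, -48, 3, -22] -> [-12, 19, 11, -22, 14, 45, 48, -3, 22] -> [-60, 95, 55, -110, 70, 225, 240, -15, 110] -> [-60, -110, -15] -> -15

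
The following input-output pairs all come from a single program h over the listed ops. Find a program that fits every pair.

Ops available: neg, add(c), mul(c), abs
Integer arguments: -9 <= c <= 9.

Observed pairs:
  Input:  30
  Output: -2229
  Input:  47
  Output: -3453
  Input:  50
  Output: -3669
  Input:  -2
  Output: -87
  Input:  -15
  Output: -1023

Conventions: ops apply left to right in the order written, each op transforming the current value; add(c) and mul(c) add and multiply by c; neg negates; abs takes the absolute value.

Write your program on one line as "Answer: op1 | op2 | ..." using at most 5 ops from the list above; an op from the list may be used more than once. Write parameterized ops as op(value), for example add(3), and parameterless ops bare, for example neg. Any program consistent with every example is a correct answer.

mul(-8) | add(-7) | abs | mul(-9) | add(-6)

Check, running the answer program on each example:
  30 -> -240 -> -247 -> 247 -> -2223 -> -2229
  47 -> -376 -> -383 -> 383 -> -3447 -> -3453
  50 -> -400 -> -407 -> 407 -> -3663 -> -3669
  -2 -> 16 -> 9 -> 9 -> -81 -> -87
  -15 -> 120 -> 113 -> 113 -> -1017 -> -1023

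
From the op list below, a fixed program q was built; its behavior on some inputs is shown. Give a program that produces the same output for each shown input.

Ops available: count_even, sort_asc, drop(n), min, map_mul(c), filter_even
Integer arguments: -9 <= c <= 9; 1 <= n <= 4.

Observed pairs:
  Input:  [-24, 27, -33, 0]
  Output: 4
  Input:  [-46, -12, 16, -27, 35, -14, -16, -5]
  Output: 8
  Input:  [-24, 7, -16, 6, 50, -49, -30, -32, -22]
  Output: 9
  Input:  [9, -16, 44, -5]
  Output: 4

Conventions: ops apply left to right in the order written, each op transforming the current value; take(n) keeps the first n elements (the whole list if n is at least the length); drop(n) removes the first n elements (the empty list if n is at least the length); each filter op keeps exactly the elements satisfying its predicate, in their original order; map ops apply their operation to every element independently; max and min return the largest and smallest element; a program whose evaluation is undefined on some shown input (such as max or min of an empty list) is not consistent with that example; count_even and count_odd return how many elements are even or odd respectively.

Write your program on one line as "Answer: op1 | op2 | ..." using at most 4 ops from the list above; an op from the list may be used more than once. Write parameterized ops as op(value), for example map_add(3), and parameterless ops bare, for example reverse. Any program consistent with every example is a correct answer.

sort_asc | map_mul(-6) | sort_asc | count_even

Check, running the answer program on each example:
  [-24, 27, -33, 0] -> [-33, -24, 0, 27] -> [198, 144, 0, -162] -> [-162, 0, 144, 198] -> 4
  [-46, -12, 16, -27, 35, -14, -16, -5] -> [-46, -27, -16, -14, -12, -5, 16, 35] -> [276, 162, 96, 84, 72, 30, -96, -210] -> [-210, -96, 30, 72, 84, 96, 162, 276] -> 8
  [-24, 7, -16, 6, 50, -49, -30, -32, -22] -> [-49, -32, -30, -24, -22, -16, 6, 7, 50] -> [294, 192, 180, 144, 132, 96, -36, -42, -300] -> [-300, -42, -36, 96, 132, 144, 180, 192, 294] -> 9
  [9, -16, 44, -5] -> [-16, -5, 9, 44] -> [96, 30, -54, -264] -> [-264, -54, 30, 96] -> 4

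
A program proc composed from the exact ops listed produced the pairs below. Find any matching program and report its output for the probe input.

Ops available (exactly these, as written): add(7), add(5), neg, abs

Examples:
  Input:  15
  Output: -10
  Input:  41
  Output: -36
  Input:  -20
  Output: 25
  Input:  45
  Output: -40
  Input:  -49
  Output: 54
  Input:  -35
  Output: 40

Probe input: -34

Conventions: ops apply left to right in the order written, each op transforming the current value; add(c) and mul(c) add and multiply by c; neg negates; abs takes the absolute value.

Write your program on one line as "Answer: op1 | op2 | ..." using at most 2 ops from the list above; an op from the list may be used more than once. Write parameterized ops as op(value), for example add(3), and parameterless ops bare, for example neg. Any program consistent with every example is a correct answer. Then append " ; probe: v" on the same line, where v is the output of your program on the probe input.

neg | add(5) ; probe: 39

Check, running the answer program on each example:
  15 -> -15 -> -10
  41 -> -41 -> -36
  -20 -> 20 -> 25
  45 -> -45 -> -40
  -49 -> 49 -> 54
  -35 -> 35 -> 40
  probe: -34 -> 34 -> 39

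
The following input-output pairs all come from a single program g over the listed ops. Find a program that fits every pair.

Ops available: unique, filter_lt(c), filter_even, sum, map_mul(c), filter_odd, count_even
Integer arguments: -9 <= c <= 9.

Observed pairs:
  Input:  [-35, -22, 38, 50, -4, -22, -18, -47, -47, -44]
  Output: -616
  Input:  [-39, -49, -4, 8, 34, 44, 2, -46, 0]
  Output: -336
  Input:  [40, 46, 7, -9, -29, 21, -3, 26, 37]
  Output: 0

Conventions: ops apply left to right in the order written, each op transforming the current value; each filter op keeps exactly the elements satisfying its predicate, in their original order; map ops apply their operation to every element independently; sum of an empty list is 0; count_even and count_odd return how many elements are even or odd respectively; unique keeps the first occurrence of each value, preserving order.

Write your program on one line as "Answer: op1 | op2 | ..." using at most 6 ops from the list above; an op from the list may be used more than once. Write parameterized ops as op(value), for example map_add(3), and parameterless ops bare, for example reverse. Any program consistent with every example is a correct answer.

filter_lt(4) | filter_even | map_mul(7) | unique | sum

Check, running the answer program on each example:
  [-35, -22, 38, 50, -4, -22, -18, -47, -47, -44] -> [-35, -22, -4, -22, -18, -47, -47, -44] -> [-22, -4, -22, -18, -44] -> [-154, -28, -154, -126, -308] -> [-154, -28, -126, -308] -> -616
  [-39, -49, -4, 8, 34, 44, 2, -46, 0] -> [-39, -49, -4, 2, -46, 0] -> [-4, 2, -46, 0] -> [-28, 14, -322, 0] -> [-28, 14, -322, 0] -> -336
  [40, 46, 7, -9, -29, 21, -3, 26, 37] -> [-9, -29, -3] -> [] -> [] -> [] -> 0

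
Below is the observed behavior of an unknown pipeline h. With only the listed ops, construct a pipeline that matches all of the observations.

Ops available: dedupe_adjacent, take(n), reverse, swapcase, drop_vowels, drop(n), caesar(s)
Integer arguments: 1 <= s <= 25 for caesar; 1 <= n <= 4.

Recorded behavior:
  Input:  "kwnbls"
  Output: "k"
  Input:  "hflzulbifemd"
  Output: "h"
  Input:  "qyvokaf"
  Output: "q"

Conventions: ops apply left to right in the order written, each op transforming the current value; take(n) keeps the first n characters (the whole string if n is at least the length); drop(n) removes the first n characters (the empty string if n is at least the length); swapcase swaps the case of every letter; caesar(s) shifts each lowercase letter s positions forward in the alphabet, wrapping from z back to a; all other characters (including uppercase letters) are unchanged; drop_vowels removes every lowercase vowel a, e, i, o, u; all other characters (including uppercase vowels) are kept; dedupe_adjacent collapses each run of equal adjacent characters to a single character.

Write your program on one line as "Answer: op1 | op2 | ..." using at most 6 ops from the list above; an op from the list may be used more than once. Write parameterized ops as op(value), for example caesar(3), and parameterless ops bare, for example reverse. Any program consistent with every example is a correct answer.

take(4) | swapcase | reverse | swapcase | drop(3)

Check, running the answer program on each example:
  "kwnbls" -> "kwnb" -> "KWNB" -> "BNWK" -> "bnwk" -> "k"
  "hflzulbifemd" -> "hflz" -> "HFLZ" -> "ZLFH" -> "zlfh" -> "h"
  "qyvokaf" -> "qyvo" -> "QYVO" -> "OVYQ" -> "ovyq" -> "q"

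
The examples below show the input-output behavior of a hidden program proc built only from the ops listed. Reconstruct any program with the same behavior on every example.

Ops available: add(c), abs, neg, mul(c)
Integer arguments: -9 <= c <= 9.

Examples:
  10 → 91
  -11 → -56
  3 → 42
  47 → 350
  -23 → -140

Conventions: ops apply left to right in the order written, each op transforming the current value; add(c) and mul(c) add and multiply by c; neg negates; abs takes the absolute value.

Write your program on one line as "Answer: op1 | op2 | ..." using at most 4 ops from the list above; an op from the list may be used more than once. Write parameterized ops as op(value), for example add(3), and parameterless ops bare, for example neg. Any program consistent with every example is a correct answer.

neg | add(-3) | mul(-7)

Check, running the answer program on each example:
  10 -> -10 -> -13 -> 91
  -11 -> 11 -> 8 -> -56
  3 -> -3 -> -6 -> 42
  47 -> -47 -> -50 -> 350
  -23 -> 23 -> 20 -> -140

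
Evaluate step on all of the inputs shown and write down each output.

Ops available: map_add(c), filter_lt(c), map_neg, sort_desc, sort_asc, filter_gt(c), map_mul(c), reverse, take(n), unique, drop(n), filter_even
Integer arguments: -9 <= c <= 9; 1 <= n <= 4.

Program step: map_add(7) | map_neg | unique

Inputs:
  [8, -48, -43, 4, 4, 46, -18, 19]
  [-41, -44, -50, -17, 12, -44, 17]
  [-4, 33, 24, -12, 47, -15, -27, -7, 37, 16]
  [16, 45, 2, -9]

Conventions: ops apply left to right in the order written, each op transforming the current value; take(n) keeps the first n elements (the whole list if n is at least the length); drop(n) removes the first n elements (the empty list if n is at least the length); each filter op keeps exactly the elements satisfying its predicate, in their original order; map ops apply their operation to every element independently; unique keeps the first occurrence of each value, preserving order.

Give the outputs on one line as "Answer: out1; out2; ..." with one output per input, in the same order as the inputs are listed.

Execution, op by op:
  [8, -48, -43, 4, 4, 46, -18, 19] -> [15, -41, -36, 11, 11, 53, -11, 26] -> [-15, 41, 36, -11, -11, -53, 11, -26] -> [-15, 41, 36, -11, -53, 11, -26]
  [-41, -44, -50, -17, 12, -44, 17] -> [-34, -37, -43, -10, 19, -37, 24] -> [34, 37, 43, 10, -19, 37, -24] -> [34, 37, 43, 10, -19, -24]
  [-4, 33, 24, -12, 47, -15, -27, -7, 37, 16] -> [3, 40, 31, -5, 54, -8, -20, 0, 44, 23] -> [-3, -40, -31, 5, -54, 8, 20, 0, -44, -23] -> [-3, -40, -31, 5, -54, 8, 20, 0, -44, -23]
  [16, 45, 2, -9] -> [23, 52, 9, -2] -> [-23, -52, -9, 2] -> [-23, -52, -9, 2]

[-15, 41, 36, -11, -53, 11, -26]; [34, 37, 43, 10, -19, -24]; [-3, -40, -31, 5, -54, 8, 20, 0, -44, -23]; [-23, -52, -9, 2]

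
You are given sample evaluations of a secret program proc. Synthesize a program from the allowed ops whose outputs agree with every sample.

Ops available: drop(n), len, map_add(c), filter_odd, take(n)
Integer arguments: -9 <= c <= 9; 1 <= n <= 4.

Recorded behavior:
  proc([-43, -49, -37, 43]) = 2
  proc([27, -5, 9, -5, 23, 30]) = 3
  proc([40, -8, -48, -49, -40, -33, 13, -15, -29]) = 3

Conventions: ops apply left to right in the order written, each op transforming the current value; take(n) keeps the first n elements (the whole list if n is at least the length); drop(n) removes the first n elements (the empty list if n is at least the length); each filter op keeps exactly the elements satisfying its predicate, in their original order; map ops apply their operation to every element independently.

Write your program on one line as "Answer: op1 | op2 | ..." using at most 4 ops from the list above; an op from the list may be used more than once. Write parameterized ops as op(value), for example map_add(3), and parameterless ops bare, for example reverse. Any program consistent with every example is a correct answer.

drop(2) | filter_odd | take(3) | len

Check, running the answer program on each example:
  [-43, -49, -37, 43] -> [-37, 43] -> [-37, 43] -> [-37, 43] -> 2
  [27, -5, 9, -5, 23, 30] -> [9, -5, 23, 30] -> [9, -5, 23] -> [9, -5, 23] -> 3
  [40, -8, -48, -49, -40, -33, 13, -15, -29] -> [-48, -49, -40, -33, 13, -15, -29] -> [-49, -33, 13, -15, -29] -> [-49, -33, 13] -> 3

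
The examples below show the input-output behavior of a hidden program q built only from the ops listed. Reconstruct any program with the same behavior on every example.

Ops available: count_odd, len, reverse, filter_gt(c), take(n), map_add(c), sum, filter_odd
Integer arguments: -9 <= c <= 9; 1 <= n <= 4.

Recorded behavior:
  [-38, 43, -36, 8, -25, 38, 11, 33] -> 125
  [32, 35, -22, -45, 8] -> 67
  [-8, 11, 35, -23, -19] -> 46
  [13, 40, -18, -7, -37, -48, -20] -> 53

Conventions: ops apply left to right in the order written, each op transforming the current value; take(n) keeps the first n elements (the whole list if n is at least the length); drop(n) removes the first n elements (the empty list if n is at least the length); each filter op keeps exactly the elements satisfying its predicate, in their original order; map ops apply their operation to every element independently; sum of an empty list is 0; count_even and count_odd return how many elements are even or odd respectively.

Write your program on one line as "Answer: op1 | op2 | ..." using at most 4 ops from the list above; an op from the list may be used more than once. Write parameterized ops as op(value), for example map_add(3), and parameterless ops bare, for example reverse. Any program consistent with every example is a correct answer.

reverse | filter_gt(8) | reverse | sum

Check, running the answer program on each example:
  [-38, 43, -36, 8, -25, 38, 11, 33] -> [33, 11, 38, -25, 8, -36, 43, -38] -> [33, 11, 38, 43] -> [43, 38, 11, 33] -> 125
  [32, 35, -22, -45, 8] -> [8, -45, -22, 35, 32] -> [35, 32] -> [32, 35] -> 67
  [-8, 11, 35, -23, -19] -> [-19, -23, 35, 11, -8] -> [35, 11] -> [11, 35] -> 46
  [13, 40, -18, -7, -37, -48, -20] -> [-20, -48, -37, -7, -18, 40, 13] -> [40, 13] -> [13, 40] -> 53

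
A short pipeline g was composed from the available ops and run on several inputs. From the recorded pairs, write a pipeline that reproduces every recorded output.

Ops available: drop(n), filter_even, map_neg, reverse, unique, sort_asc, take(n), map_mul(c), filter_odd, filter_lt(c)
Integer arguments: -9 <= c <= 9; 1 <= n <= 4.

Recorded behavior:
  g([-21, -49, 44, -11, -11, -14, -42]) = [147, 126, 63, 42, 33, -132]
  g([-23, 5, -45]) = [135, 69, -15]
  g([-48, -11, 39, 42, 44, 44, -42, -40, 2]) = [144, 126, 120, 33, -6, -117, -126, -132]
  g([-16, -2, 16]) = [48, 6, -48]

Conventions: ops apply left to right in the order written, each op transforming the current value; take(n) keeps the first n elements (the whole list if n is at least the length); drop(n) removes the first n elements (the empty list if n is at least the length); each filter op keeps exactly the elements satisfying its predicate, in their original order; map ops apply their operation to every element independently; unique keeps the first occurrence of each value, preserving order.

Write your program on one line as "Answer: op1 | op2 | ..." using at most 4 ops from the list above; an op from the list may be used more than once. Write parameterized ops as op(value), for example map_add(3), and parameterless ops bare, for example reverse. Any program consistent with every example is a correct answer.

sort_asc | unique | map_mul(3) | map_neg

Check, running the answer program on each example:
  [-21, -49, 44, -11, -11, -14, -42] -> [-49, -42, -21, -14, -11, -11, 44] -> [-49, -42, -21, -14, -11, 44] -> [-147, -126, -63, -42, -33, 132] -> [147, 126, 63, 42, 33, -132]
  [-23, 5, -45] -> [-45, -23, 5] -> [-45, -23, 5] -> [-135, -69, 15] -> [135, 69, -15]
  [-48, -11, 39, 42, 44, 44, -42, -40, 2] -> [-48, -42, -40, -11, 2, 39, 42, 44, 44] -> [-48, -42, -40, -11, 2, 39, 42, 44] -> [-144, -126, -120, -33, 6, 117, 126, 132] -> [144, 126, 120, 33, -6, -117, -126, -132]
  [-16, -2, 16] -> [-16, -2, 16] -> [-16, -2, 16] -> [-48, -6, 48] -> [48, 6, -48]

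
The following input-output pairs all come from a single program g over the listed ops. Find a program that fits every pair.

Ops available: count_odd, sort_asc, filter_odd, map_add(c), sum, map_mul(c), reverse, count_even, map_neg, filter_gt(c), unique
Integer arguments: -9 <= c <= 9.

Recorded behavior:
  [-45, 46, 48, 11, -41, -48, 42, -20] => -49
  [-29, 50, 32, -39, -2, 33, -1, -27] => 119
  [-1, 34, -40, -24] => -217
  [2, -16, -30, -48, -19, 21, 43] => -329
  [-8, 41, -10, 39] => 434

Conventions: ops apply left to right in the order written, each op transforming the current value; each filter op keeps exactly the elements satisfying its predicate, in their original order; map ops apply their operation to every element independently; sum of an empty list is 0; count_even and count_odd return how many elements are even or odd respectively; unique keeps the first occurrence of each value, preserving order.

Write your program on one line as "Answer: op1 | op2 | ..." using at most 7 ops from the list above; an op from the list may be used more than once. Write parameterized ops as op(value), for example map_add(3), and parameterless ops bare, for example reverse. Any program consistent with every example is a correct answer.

sort_asc | map_neg | sort_asc | map_mul(-7) | sort_asc | sum

Check, running the answer program on each example:
  [-45, 46, 48, 11, -41, -48, 42, -20] -> [-48, -45, -41, -20, 11, 42, 46, 48] -> [48, 45, 41, 20, -11, -42, -46, -48] -> [-48, -46, -42, -11, 20, 41, 45, 48] -> [336, 322, 294, 77, -140, -287, -315, -336] -> [-336, -315, -287, -140, 77, 294, 322, 336] -> -49
  [-29, 50, 32, -39, -2, 33, -1, -27] -> [-39, -29, -27, -2, -1, 32, 33, 50] -> [39, 29, 27, 2, 1, -32, -33, -50] -> [-50, -33, -32, 1, 2, 27, 29, 39] -> [350, 231, 224, -7, -14, -189, -203, -273] -> [-273, -203, -189, -14, -7, 224, 231, 350] -> 119
  [-1, 34, -40, -24] -> [-40, -24, -1, 34] -> [40, 24, 1, -34] -> [-34, 1, 24, 40] -> [238, -7, -168, -280] -> [-280, -168, -7, 238] -> -217
  [2, -16, -30, -48, -19, 21, 43] -> [-48, -30, -19, -16, 2, 21, 43] -> [48, 30, 19, 16, -2, -21, -43] -> [-43, -21, -2, 16, 19, 30, 48] -> [301, 147, 14, -112, -133, -210, -336] -> [-336, -210, -133, -112, 14, 147, 301] -> -329
  [-8, 41, -10, 39] -> [-10, -8, 39, 41] -> [10, 8, -39, -41] -> [-41, -39, 8, 10] -> [287, 273, -56, -70] -> [-70, -56, 273, 287] -> 434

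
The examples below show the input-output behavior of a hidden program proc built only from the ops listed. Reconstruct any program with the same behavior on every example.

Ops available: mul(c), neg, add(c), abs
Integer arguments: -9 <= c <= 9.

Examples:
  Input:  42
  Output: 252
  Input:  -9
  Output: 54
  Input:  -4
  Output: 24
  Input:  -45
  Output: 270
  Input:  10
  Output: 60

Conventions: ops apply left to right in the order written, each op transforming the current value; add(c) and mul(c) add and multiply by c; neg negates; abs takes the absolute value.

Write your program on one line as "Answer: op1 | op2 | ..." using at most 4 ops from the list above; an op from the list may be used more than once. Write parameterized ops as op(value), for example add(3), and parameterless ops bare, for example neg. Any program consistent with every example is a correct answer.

abs | add(1) | mul(6) | add(-6)

Check, running the answer program on each example:
  42 -> 42 -> 43 -> 258 -> 252
  -9 -> 9 -> 10 -> 60 -> 54
  -4 -> 4 -> 5 -> 30 -> 24
  -45 -> 45 -> 46 -> 276 -> 270
  10 -> 10 -> 11 -> 66 -> 60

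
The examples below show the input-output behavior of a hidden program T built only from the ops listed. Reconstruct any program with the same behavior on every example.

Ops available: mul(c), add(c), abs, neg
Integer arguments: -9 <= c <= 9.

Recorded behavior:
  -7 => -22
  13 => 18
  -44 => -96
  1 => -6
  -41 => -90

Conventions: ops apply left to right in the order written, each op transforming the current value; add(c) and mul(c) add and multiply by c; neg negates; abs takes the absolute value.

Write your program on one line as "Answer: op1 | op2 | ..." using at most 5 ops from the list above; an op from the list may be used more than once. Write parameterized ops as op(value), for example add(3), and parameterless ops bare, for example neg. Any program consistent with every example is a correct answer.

neg | add(4) | neg | mul(2)

Check, running the answer program on each example:
  -7 -> 7 -> 11 -> -11 -> -22
  13 -> -13 -> -9 -> 9 -> 18
  -44 -> 44 -> 48 -> -48 -> -96
  1 -> -1 -> 3 -> -3 -> -6
  -41 -> 41 -> 45 -> -45 -> -90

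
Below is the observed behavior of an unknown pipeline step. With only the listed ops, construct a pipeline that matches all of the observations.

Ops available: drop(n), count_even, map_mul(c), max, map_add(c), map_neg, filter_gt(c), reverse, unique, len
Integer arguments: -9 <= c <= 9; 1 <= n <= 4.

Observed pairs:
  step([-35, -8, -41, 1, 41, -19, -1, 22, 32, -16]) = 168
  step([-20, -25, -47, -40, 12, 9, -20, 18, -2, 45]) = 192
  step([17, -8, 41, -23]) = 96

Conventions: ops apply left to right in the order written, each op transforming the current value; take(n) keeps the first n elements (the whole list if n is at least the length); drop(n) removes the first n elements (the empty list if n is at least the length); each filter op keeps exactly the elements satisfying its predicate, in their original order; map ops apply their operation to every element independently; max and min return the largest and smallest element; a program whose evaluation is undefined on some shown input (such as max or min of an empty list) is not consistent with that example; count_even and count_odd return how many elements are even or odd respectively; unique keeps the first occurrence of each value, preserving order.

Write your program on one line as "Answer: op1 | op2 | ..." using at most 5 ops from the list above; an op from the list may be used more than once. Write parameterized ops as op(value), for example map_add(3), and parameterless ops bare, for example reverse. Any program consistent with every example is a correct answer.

map_add(-1) | map_neg | map_mul(4) | reverse | max

Check, running the answer program on each example:
  [-35, -8, -41, 1, 41, -19, -1, 22, 32, -16] -> [-36, -9, -42, 0, 40, -20, -2, 21, 31, -17] -> [36, 9, 42, 0, -40, 20, 2, -21, -31, 17] -> [144, 36, 168, 0, -160, 80, 8, -84, -124, 68] -> [68, -124, -84, 8, 80, -160, 0, 168, 36, 144] -> 168
  [-20, -25, -47, -40, 12, 9, -20, 18, -2, 45] -> [-21, -26, -48, -41, 11, 8, -21, 17, -3, 44] -> [21, 26, 48, 41, -11, -8, 21, -17, 3, -44] -> [84, 104, 192, 164, -44, -32, 84, -68, 12, -176] -> [-176, 12, -68, 84, -32, -44, 164, 192, 104, 84] -> 192
  [17, -8, 41, -23] -> [16, -9, 40, -24] -> [-16, 9, -40, 24] -> [-64, 36, -160, 96] -> [96, -160, 36, -64] -> 96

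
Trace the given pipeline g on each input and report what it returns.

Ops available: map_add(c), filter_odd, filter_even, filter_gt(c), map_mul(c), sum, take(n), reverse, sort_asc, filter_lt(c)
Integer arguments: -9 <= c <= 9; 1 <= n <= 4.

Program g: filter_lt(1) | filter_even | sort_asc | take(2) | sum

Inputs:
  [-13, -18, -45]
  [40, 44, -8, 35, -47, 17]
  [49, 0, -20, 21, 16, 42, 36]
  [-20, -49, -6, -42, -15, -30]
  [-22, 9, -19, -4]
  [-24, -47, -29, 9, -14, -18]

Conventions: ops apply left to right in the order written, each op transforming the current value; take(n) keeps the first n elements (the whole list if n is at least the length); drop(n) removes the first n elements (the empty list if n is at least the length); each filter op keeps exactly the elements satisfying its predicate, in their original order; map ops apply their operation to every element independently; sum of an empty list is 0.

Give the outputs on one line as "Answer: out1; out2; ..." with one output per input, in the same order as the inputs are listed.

Execution, op by op:
  [-13, -18, -45] -> [-13, -18, -45] -> [-18] -> [-18] -> [-18] -> -18
  [40, 44, -8, 35, -47, 17] -> [-8, -47] -> [-8] -> [-8] -> [-8] -> -8
  [49, 0, -20, 21, 16, 42, 36] -> [0, -20] -> [0, -20] -> [-20, 0] -> [-20, 0] -> -20
  [-20, -49, -6, -42, -15, -30] -> [-20, -49, -6, -42, -15, -30] -> [-20, -6, -42, -30] -> [-42, -30, -20, -6] -> [-42, -30] -> -72
  [-22, 9, -19, -4] -> [-22, -19, -4] -> [-22, -4] -> [-22, -4] -> [-22, -4] -> -26
  [-24, -47, -29, 9, -14, -18] -> [-24, -47, -29, -14, -18] -> [-24, -14, -18] -> [-24, -18, -14] -> [-24, -18] -> -42

-18; -8; -20; -72; -26; -42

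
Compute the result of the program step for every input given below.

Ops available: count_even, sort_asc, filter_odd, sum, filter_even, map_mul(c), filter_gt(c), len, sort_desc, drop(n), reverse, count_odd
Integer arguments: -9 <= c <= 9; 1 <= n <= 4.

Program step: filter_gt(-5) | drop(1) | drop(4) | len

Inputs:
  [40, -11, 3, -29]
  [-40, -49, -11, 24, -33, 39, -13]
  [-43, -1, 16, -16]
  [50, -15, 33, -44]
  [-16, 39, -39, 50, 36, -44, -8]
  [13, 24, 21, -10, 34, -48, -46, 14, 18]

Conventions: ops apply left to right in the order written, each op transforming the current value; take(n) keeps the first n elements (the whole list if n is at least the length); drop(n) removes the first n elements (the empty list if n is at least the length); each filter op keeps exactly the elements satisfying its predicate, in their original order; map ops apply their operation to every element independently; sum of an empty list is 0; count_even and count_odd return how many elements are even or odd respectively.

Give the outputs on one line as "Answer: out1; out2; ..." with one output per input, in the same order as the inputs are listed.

Execution, op by op:
  [40, -11, 3, -29] -> [40, 3] -> [3] -> [] -> 0
  [-40, -49, -11, 24, -33, 39, -13] -> [24, 39] -> [39] -> [] -> 0
  [-43, -1, 16, -16] -> [-1, 16] -> [16] -> [] -> 0
  [50, -15, 33, -44] -> [50, 33] -> [33] -> [] -> 0
  [-16, 39, -39, 50, 36, -44, -8] -> [39, 50, 36] -> [50, 36] -> [] -> 0
  [13, 24, 21, -10, 34, -48, -46, 14, 18] -> [13, 24, 21, 34, 14, 18] -> [24, 21, 34, 14, 18] -> [18] -> 1

0; 0; 0; 0; 0; 1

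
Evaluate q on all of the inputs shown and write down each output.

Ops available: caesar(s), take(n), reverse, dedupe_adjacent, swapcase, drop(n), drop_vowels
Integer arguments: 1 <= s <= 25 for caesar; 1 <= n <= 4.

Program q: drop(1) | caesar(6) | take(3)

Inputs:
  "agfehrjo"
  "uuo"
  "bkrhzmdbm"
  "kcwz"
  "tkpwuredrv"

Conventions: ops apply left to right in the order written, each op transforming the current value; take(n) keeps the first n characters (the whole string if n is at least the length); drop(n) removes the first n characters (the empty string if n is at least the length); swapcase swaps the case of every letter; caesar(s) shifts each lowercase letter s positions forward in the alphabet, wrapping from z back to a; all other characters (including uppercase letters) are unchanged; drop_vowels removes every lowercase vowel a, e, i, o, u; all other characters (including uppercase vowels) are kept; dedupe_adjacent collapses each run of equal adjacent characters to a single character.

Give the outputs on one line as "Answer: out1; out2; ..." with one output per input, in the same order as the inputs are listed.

"mlk"; "au"; "qxn"; "icf"; "qvc"

Execution, op by op:
  "agfehrjo" -> "gfehrjo" -> "mlknxpu" -> "mlk"
  "uuo" -> "uo" -> "au" -> "au"
  "bkrhzmdbm" -> "krhzmdbm" -> "qxnfsjhs" -> "qxn"
  "kcwz" -> "cwz" -> "icf" -> "icf"
  "tkpwuredrv" -> "kpwuredrv" -> "qvcaxkjxb" -> "qvc"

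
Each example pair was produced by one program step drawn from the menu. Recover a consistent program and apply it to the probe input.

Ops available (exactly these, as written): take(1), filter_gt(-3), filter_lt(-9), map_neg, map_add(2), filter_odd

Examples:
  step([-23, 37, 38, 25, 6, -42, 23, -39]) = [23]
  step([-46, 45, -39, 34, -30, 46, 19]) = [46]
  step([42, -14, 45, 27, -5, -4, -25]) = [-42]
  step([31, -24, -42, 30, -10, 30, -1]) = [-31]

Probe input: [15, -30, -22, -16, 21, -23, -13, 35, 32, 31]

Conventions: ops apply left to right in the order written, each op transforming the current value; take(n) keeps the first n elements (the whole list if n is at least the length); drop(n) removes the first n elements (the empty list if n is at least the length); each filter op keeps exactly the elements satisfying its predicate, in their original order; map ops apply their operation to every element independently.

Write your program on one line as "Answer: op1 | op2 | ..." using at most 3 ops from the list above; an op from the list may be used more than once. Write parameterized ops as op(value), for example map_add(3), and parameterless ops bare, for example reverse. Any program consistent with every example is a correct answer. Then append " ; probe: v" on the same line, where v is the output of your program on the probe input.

map_neg | take(1) ; probe: [-15]

Check, running the answer program on each example:
  [-23, 37, 38, 25, 6, -42, 23, -39] -> [23, -37, -38, -25, -6, 42, -23, 39] -> [23]
  [-46, 45, -39, 34, -30, 46, 19] -> [46, -45, 39, -34, 30, -46, -19] -> [46]
  [42, -14, 45, 27, -5, -4, -25] -> [-42, 14, -45, -27, 5, 4, 25] -> [-42]
  [31, -24, -42, 30, -10, 30, -1] -> [-31, 24, 42, -30, 10, -30, 1] -> [-31]
  probe: [15, -30, -22, -16, 21, -23, -13, 35, 32, 31] -> [-15, 30, 22, 16, -21, 23, 13, -35, -32, -31] -> [-15]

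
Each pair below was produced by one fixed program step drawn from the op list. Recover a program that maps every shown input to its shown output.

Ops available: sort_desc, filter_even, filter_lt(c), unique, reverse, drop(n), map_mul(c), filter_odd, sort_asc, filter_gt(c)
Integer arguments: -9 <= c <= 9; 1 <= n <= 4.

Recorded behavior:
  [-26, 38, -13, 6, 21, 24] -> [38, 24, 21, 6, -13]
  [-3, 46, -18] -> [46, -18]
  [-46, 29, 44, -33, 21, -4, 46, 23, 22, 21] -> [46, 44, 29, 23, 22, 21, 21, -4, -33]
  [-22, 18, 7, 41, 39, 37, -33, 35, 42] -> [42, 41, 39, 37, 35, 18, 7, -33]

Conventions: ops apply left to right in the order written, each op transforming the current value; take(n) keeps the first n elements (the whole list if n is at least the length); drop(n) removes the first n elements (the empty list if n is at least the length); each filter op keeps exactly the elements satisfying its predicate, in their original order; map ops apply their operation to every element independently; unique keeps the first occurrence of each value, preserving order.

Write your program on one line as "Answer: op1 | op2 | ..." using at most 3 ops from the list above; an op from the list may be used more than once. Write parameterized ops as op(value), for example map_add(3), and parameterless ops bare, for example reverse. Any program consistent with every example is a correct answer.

drop(1) | sort_desc

Check, running the answer program on each example:
  [-26, 38, -13, 6, 21, 24] -> [38, -13, 6, 21, 24] -> [38, 24, 21, 6, -13]
  [-3, 46, -18] -> [46, -18] -> [46, -18]
  [-46, 29, 44, -33, 21, -4, 46, 23, 22, 21] -> [29, 44, -33, 21, -4, 46, 23, 22, 21] -> [46, 44, 29, 23, 22, 21, 21, -4, -33]
  [-22, 18, 7, 41, 39, 37, -33, 35, 42] -> [18, 7, 41, 39, 37, -33, 35, 42] -> [42, 41, 39, 37, 35, 18, 7, -33]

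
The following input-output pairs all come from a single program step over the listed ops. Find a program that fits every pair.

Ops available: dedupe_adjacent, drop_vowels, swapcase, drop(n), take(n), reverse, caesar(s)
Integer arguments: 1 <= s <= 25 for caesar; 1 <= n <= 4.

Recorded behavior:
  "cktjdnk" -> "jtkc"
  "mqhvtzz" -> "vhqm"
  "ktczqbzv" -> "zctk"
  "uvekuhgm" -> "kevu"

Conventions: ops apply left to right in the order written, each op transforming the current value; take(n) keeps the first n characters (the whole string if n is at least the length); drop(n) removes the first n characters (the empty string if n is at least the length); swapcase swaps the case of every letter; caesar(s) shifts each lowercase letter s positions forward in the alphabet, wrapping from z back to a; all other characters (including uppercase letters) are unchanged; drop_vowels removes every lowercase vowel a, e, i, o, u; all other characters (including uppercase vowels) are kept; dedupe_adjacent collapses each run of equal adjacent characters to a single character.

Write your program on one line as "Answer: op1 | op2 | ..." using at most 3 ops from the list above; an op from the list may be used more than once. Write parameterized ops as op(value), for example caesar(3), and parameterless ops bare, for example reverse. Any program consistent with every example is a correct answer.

take(4) | reverse

Check, running the answer program on each example:
  "cktjdnk" -> "cktj" -> "jtkc"
  "mqhvtzz" -> "mqhv" -> "vhqm"
  "ktczqbzv" -> "ktcz" -> "zctk"
  "uvekuhgm" -> "uvek" -> "kevu"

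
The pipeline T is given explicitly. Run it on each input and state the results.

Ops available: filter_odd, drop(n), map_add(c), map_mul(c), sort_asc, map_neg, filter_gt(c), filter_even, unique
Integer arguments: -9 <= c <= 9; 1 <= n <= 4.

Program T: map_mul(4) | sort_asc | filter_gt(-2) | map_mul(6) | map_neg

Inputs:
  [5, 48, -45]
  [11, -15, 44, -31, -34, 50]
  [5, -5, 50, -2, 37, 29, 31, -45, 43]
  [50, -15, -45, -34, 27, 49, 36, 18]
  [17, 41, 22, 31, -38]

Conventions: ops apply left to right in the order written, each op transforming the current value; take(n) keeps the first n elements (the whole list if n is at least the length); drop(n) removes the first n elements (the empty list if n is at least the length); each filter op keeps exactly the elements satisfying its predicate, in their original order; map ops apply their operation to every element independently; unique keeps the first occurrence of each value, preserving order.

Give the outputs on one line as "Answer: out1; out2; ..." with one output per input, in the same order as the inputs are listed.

[-120, -1152]; [-264, -1056, -1200]; [-120, -696, -744, -888, -1032, -1200]; [-432, -648, -864, -1176, -1200]; [-408, -528, -744, -984]

Execution, op by op:
  [5, 48, -45] -> [20, 192, -180] -> [-180, 20, 192] -> [20, 192] -> [120, 1152] -> [-120, -1152]
  [11, -15, 44, -31, -34, 50] -> [44, -60, 176, -124, -136, 200] -> [-136, -124, -60, 44, 176, 200] -> [44, 176, 200] -> [264, 1056, 1200] -> [-264, -1056, -1200]
  [5, -5, 50, -2, 37, 29, 31, -45, 43] -> [20, -20, 200, -8, 148, 116, 124, -180, 172] -> [-180, -20, -8, 20, 116, 124, 148, 172, 200] -> [20, 116, 124, 148, 172, 200] -> [120, 696, 744, 888, 1032, 1200] -> [-120, -696, -744, -888, -1032, -1200]
  [50, -15, -45, -34, 27, 49, 36, 18] -> [200, -60, -180, -136, 108, 196, 144, 72] -> [-180, -136, -60, 72, 108, 144, 196, 200] -> [72, 108, 144, 196, 200] -> [432, 648, 864, 1176, 1200] -> [-432, -648, -864, -1176, -1200]
  [17, 41, 22, 31, -38] -> [68, 164, 88, 124, -152] -> [-152, 68, 88, 124, 164] -> [68, 88, 124, 164] -> [408, 528, 744, 984] -> [-408, -528, -744, -984]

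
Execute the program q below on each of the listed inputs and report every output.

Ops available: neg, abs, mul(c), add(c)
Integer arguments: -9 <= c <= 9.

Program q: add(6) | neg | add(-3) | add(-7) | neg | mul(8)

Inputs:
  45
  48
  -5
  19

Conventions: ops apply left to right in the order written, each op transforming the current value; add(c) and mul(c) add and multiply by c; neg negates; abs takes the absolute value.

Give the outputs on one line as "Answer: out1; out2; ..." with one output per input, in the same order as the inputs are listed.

Execution, op by op:
  45 -> 51 -> -51 -> -54 -> -61 -> 61 -> 488
  48 -> 54 -> -54 -> -57 -> -64 -> 64 -> 512
  -5 -> 1 -> -1 -> -4 -> -11 -> 11 -> 88
  19 -> 25 -> -25 -> -28 -> -35 -> 35 -> 280

488; 512; 88; 280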